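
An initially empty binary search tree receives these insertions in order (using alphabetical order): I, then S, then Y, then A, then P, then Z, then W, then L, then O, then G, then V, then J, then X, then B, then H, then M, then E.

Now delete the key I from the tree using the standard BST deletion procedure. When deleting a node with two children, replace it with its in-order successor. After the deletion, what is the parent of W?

Resulting structure (node: left, right):
  I: L=A, R=S
  S: L=P, R=Y
  Y: L=W, R=Z
  A: L=–, R=G
  P: L=L, R=–
  Z: L=–, R=–
  W: L=V, R=X
  L: L=J, R=O
  O: L=M, R=–
  G: L=B, R=H
  V: L=–, R=–
  J: L=–, R=–
  X: L=–, R=–
  B: L=–, R=E
  H: L=–, R=–
  M: L=–, R=–
  E: L=–, R=–

Delete I (two children — replace with in-order successor).
After deletion, W's parent is Y.

Y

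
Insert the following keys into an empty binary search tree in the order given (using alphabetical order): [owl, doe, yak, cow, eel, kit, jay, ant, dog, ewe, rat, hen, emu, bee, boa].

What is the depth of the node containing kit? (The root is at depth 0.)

Resulting structure (node: left, right):
  owl: L=doe, R=yak
  doe: L=cow, R=eel
  yak: L=rat, R=–
  cow: L=ant, R=–
  eel: L=dog, R=kit
  kit: L=jay, R=–
  jay: L=ewe, R=–
  ant: L=–, R=bee
  dog: L=–, R=–
  ewe: L=emu, R=hen
  rat: L=–, R=–
  hen: L=–, R=–
  emu: L=–, R=–
  bee: L=–, R=boa
  boa: L=–, R=–

Path to kit: owl → doe → eel → kit, which is 3 edges.

3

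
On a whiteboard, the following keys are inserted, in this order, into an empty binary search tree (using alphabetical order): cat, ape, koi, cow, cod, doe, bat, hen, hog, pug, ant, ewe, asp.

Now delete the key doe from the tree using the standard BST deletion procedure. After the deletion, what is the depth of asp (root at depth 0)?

Resulting structure (node: left, right):
  cat: L=ape, R=koi
  ape: L=ant, R=bat
  koi: L=cow, R=pug
  cow: L=cod, R=doe
  cod: L=–, R=–
  doe: L=–, R=hen
  bat: L=asp, R=–
  hen: L=ewe, R=hog
  hog: L=–, R=–
  pug: L=–, R=–
  ant: L=–, R=–
  ewe: L=–, R=–
  asp: L=–, R=–

Delete doe (at most one child — splice it out).
After deletion, path to asp: cat → ape → bat → asp.

3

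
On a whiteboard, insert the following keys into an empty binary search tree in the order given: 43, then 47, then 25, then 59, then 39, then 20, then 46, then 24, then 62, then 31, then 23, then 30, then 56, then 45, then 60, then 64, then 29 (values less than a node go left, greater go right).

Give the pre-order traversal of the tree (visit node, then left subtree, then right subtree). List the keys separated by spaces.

43 25 20 24 23 39 31 30 29 47 46 45 59 56 62 60 64

Resulting structure (node: left, right):
  43: L=25, R=47
  47: L=46, R=59
  25: L=20, R=39
  59: L=56, R=62
  39: L=31, R=–
  20: L=–, R=24
  46: L=45, R=–
  24: L=23, R=–
  62: L=60, R=64
  31: L=30, R=–
  23: L=–, R=–
  30: L=29, R=–
  56: L=–, R=–
  45: L=–, R=–
  60: L=–, R=–
  64: L=–, R=–
  29: L=–, R=–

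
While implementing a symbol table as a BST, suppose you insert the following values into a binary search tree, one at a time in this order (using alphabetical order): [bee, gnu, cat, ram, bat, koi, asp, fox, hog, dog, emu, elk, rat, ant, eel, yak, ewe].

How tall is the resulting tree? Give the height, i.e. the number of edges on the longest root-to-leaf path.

Resulting structure (node: left, right):
  bee: L=bat, R=gnu
  gnu: L=cat, R=ram
  cat: L=–, R=fox
  ram: L=koi, R=rat
  bat: L=asp, R=–
  koi: L=hog, R=–
  asp: L=ant, R=–
  fox: L=dog, R=–
  hog: L=–, R=–
  dog: L=–, R=emu
  emu: L=elk, R=ewe
  elk: L=eel, R=–
  rat: L=–, R=yak
  ant: L=–, R=–
  eel: L=–, R=–
  yak: L=–, R=–
  ewe: L=–, R=–

The deepest node is eel at depth 7.

7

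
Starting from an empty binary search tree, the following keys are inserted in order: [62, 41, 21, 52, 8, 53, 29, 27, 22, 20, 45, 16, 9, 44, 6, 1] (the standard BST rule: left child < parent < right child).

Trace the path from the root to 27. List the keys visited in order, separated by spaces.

62 41 21 29 27

Insert 62: tree is empty, so 62 becomes the root.
Insert 41: 41 < 62 → go left. Place as left child of 62.
Insert 21: 21 < 62 → go left; 21 < 41 → go left. Place as left child of 41.
Insert 52: 52 < 62 → go left; 52 > 41 → go right. Place as right child of 41.
Insert 8: 8 < 62 → go left; 8 < 41 → go left; 8 < 21 → go left. Place as left child of 21.
Insert 53: 53 < 62 → go left; 53 > 41 → go right; 53 > 52 → go right. Place as right child of 52.
Insert 29: 29 < 62 → go left; 29 < 41 → go left; 29 > 21 → go right. Place as right child of 21.
Insert 27: 27 < 62 → go left; 27 < 41 → go left; 27 > 21 → go right; 27 < 29 → go left. Place as left child of 29.
Insert 22: 22 < 62 → go left; 22 < 41 → go left; 22 > 21 → go right; 22 < 29 → go left; 22 < 27 → go left. Place as left child of 27.
Insert 20: 20 < 62 → go left; 20 < 41 → go left; 20 < 21 → go left; 20 > 8 → go right. Place as right child of 8.
Insert 45: 45 < 62 → go left; 45 > 41 → go right; 45 < 52 → go left. Place as left child of 52.
Insert 16: 16 < 62 → go left; 16 < 41 → go left; 16 < 21 → go left; 16 > 8 → go right; 16 < 20 → go left. Place as left child of 20.
Insert 9: 9 < 62 → go left; 9 < 41 → go left; 9 < 21 → go left; 9 > 8 → go right; 9 < 20 → go left; 9 < 16 → go left. Place as left child of 16.
Insert 44: 44 < 62 → go left; 44 > 41 → go right; 44 < 52 → go left; 44 < 45 → go left. Place as left child of 45.
Insert 6: 6 < 62 → go left; 6 < 41 → go left; 6 < 21 → go left; 6 < 8 → go left. Place as left child of 8.
Insert 1: 1 < 62 → go left; 1 < 41 → go left; 1 < 21 → go left; 1 < 8 → go left; 1 < 6 → go left. Place as left child of 6.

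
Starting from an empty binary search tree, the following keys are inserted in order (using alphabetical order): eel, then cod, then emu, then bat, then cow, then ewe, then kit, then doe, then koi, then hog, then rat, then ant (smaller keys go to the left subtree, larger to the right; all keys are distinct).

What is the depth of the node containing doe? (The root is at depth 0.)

3

eel: root
cod: left child of eel (depth 1)
emu: right child of eel (depth 1)
bat: left child of cod (depth 2)
cow: right child of cod (depth 2)
ewe: right child of emu (depth 2)
kit: right child of ewe (depth 3)
doe: right child of cow (depth 3)
koi: right child of kit (depth 4)
hog: left child of kit (depth 4)
rat: right child of koi (depth 5)
ant: left child of bat (depth 3)

Path to doe: eel → cod → cow → doe, which is 3 edges.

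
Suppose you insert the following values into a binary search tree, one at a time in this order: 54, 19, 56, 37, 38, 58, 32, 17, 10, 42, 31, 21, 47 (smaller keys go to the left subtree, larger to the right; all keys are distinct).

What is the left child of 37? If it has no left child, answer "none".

32

54: root
19: left child of 54 (depth 1)
56: right child of 54 (depth 1)
37: right child of 19 (depth 2)
38: right child of 37 (depth 3)
58: right child of 56 (depth 2)
32: left child of 37 (depth 3)
17: left child of 19 (depth 2)
10: left child of 17 (depth 3)
42: right child of 38 (depth 4)
31: left child of 32 (depth 4)
21: left child of 31 (depth 5)
47: right child of 42 (depth 5)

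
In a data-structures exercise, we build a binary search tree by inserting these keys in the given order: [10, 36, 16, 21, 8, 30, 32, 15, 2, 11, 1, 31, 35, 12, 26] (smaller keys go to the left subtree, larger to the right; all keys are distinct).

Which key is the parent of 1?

2

Insert 10: tree is empty, so 10 becomes the root.
Insert 36: 36 > 10 → go right. Place as right child of 10.
Insert 16: 16 > 10 → go right; 16 < 36 → go left. Place as left child of 36.
Insert 21: 21 > 10 → go right; 21 < 36 → go left; 21 > 16 → go right. Place as right child of 16.
Insert 8: 8 < 10 → go left. Place as left child of 10.
Insert 30: 30 > 10 → go right; 30 < 36 → go left; 30 > 16 → go right; 30 > 21 → go right. Place as right child of 21.
Insert 32: 32 > 10 → go right; 32 < 36 → go left; 32 > 16 → go right; 32 > 21 → go right; 32 > 30 → go right. Place as right child of 30.
Insert 15: 15 > 10 → go right; 15 < 36 → go left; 15 < 16 → go left. Place as left child of 16.
Insert 2: 2 < 10 → go left; 2 < 8 → go left. Place as left child of 8.
Insert 11: 11 > 10 → go right; 11 < 36 → go left; 11 < 16 → go left; 11 < 15 → go left. Place as left child of 15.
Insert 1: 1 < 10 → go left; 1 < 8 → go left; 1 < 2 → go left. Place as left child of 2.
Insert 31: 31 > 10 → go right; 31 < 36 → go left; 31 > 16 → go right; 31 > 21 → go right; 31 > 30 → go right; 31 < 32 → go left. Place as left child of 32.
Insert 35: 35 > 10 → go right; 35 < 36 → go left; 35 > 16 → go right; 35 > 21 → go right; 35 > 30 → go right; 35 > 32 → go right. Place as right child of 32.
Insert 12: 12 > 10 → go right; 12 < 36 → go left; 12 < 16 → go left; 12 < 15 → go left; 12 > 11 → go right. Place as right child of 11.
Insert 26: 26 > 10 → go right; 26 < 36 → go left; 26 > 16 → go right; 26 > 21 → go right; 26 < 30 → go left. Place as left child of 30.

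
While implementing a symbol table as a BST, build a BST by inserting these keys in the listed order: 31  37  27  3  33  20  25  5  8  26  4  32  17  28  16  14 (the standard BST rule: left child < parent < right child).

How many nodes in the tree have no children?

5

31: root
37: right child of 31 (depth 1)
27: left child of 31 (depth 1)
3: left child of 27 (depth 2)
33: left child of 37 (depth 2)
20: right child of 3 (depth 3)
25: right child of 20 (depth 4)
5: left child of 20 (depth 4)
8: right child of 5 (depth 5)
26: right child of 25 (depth 5)
4: left child of 5 (depth 5)
32: left child of 33 (depth 3)
17: right child of 8 (depth 6)
28: right child of 27 (depth 2)
16: left child of 17 (depth 7)
14: left child of 16 (depth 8)

Leaves: 4, 14, 26, 28, 32 — 5 in total.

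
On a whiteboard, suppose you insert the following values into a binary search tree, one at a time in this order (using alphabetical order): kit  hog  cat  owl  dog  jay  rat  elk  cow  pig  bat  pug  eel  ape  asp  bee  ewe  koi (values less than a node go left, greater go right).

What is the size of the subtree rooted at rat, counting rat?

3

Insert kit: tree is empty, so kit becomes the root.
Insert hog: hog < kit → go left. Place as left child of kit.
Insert cat: cat < kit → go left; cat < hog → go left. Place as left child of hog.
Insert owl: owl > kit → go right. Place as right child of kit.
Insert dog: dog < kit → go left; dog < hog → go left; dog > cat → go right. Place as right child of cat.
Insert jay: jay < kit → go left; jay > hog → go right. Place as right child of hog.
Insert rat: rat > kit → go right; rat > owl → go right. Place as right child of owl.
Insert elk: elk < kit → go left; elk < hog → go left; elk > cat → go right; elk > dog → go right. Place as right child of dog.
Insert cow: cow < kit → go left; cow < hog → go left; cow > cat → go right; cow < dog → go left. Place as left child of dog.
Insert pig: pig > kit → go right; pig > owl → go right; pig < rat → go left. Place as left child of rat.
Insert bat: bat < kit → go left; bat < hog → go left; bat < cat → go left. Place as left child of cat.
Insert pug: pug > kit → go right; pug > owl → go right; pug < rat → go left; pug > pig → go right. Place as right child of pig.
Insert eel: eel < kit → go left; eel < hog → go left; eel > cat → go right; eel > dog → go right; eel < elk → go left. Place as left child of elk.
Insert ape: ape < kit → go left; ape < hog → go left; ape < cat → go left; ape < bat → go left. Place as left child of bat.
Insert asp: asp < kit → go left; asp < hog → go left; asp < cat → go left; asp < bat → go left; asp > ape → go right. Place as right child of ape.
Insert bee: bee < kit → go left; bee < hog → go left; bee < cat → go left; bee > bat → go right. Place as right child of bat.
Insert ewe: ewe < kit → go left; ewe < hog → go left; ewe > cat → go right; ewe > dog → go right; ewe > elk → go right. Place as right child of elk.
Insert koi: koi > kit → go right; koi < owl → go left. Place as left child of owl.

Subtree rooted at rat contains: rat, pig, pug — 3 nodes.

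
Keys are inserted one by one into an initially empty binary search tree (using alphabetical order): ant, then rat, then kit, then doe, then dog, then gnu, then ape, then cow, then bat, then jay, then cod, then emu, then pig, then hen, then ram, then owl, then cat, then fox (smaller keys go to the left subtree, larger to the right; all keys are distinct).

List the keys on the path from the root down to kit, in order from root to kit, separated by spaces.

ant: root
rat: right child of ant (depth 1)
kit: left child of rat (depth 2)
doe: left child of kit (depth 3)
dog: right child of doe (depth 4)
gnu: right child of dog (depth 5)
ape: left child of doe (depth 4)
cow: right child of ape (depth 5)
bat: left child of cow (depth 6)
jay: right child of gnu (depth 6)
cod: right child of bat (depth 7)
emu: left child of gnu (depth 6)
pig: right child of kit (depth 3)
hen: left child of jay (depth 7)
ram: right child of pig (depth 4)
owl: left child of pig (depth 4)
cat: left child of cod (depth 8)
fox: right child of emu (depth 7)

ant rat kit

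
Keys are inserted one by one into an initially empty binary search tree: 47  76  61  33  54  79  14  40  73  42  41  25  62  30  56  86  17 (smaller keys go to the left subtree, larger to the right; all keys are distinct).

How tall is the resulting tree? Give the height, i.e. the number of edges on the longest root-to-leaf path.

Insert 47: tree is empty, so 47 becomes the root.
Insert 76: 76 > 47 → go right. Place as right child of 47.
Insert 61: 61 > 47 → go right; 61 < 76 → go left. Place as left child of 76.
Insert 33: 33 < 47 → go left. Place as left child of 47.
Insert 54: 54 > 47 → go right; 54 < 76 → go left; 54 < 61 → go left. Place as left child of 61.
Insert 79: 79 > 47 → go right; 79 > 76 → go right. Place as right child of 76.
Insert 14: 14 < 47 → go left; 14 < 33 → go left. Place as left child of 33.
Insert 40: 40 < 47 → go left; 40 > 33 → go right. Place as right child of 33.
Insert 73: 73 > 47 → go right; 73 < 76 → go left; 73 > 61 → go right. Place as right child of 61.
Insert 42: 42 < 47 → go left; 42 > 33 → go right; 42 > 40 → go right. Place as right child of 40.
Insert 41: 41 < 47 → go left; 41 > 33 → go right; 41 > 40 → go right; 41 < 42 → go left. Place as left child of 42.
Insert 25: 25 < 47 → go left; 25 < 33 → go left; 25 > 14 → go right. Place as right child of 14.
Insert 62: 62 > 47 → go right; 62 < 76 → go left; 62 > 61 → go right; 62 < 73 → go left. Place as left child of 73.
Insert 30: 30 < 47 → go left; 30 < 33 → go left; 30 > 14 → go right; 30 > 25 → go right. Place as right child of 25.
Insert 56: 56 > 47 → go right; 56 < 76 → go left; 56 < 61 → go left; 56 > 54 → go right. Place as right child of 54.
Insert 86: 86 > 47 → go right; 86 > 76 → go right; 86 > 79 → go right. Place as right child of 79.
Insert 17: 17 < 47 → go left; 17 < 33 → go left; 17 > 14 → go right; 17 < 25 → go left. Place as left child of 25.

The deepest node is 41 at depth 4.

4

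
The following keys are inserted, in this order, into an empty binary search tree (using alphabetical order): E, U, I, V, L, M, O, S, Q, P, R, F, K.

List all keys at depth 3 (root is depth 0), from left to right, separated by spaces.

E: root
U: right child of E (depth 1)
I: left child of U (depth 2)
V: right child of U (depth 2)
L: right child of I (depth 3)
M: right child of L (depth 4)
O: right child of M (depth 5)
S: right child of O (depth 6)
Q: left child of S (depth 7)
P: left child of Q (depth 8)
R: right child of Q (depth 8)
F: left child of I (depth 3)
K: left child of L (depth 4)

F L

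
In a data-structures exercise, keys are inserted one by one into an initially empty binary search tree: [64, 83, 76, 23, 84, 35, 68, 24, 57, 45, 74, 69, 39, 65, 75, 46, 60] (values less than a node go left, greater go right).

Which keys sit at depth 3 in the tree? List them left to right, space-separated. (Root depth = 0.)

Resulting structure (node: left, right):
  64: L=23, R=83
  83: L=76, R=84
  76: L=68, R=–
  23: L=–, R=35
  84: L=–, R=–
  35: L=24, R=57
  68: L=65, R=74
  24: L=–, R=–
  57: L=45, R=60
  45: L=39, R=46
  74: L=69, R=75
  69: L=–, R=–
  39: L=–, R=–
  65: L=–, R=–
  75: L=–, R=–
  46: L=–, R=–
  60: L=–, R=–

24 57 68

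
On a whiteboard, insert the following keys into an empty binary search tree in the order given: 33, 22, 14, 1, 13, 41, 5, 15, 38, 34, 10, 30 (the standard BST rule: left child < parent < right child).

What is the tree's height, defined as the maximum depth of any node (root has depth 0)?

Insert 33: tree is empty, so 33 becomes the root.
Insert 22: 22 < 33 → go left. Place as left child of 33.
Insert 14: 14 < 33 → go left; 14 < 22 → go left. Place as left child of 22.
Insert 1: 1 < 33 → go left; 1 < 22 → go left; 1 < 14 → go left. Place as left child of 14.
Insert 13: 13 < 33 → go left; 13 < 22 → go left; 13 < 14 → go left; 13 > 1 → go right. Place as right child of 1.
Insert 41: 41 > 33 → go right. Place as right child of 33.
Insert 5: 5 < 33 → go left; 5 < 22 → go left; 5 < 14 → go left; 5 > 1 → go right; 5 < 13 → go left. Place as left child of 13.
Insert 15: 15 < 33 → go left; 15 < 22 → go left; 15 > 14 → go right. Place as right child of 14.
Insert 38: 38 > 33 → go right; 38 < 41 → go left. Place as left child of 41.
Insert 34: 34 > 33 → go right; 34 < 41 → go left; 34 < 38 → go left. Place as left child of 38.
Insert 10: 10 < 33 → go left; 10 < 22 → go left; 10 < 14 → go left; 10 > 1 → go right; 10 < 13 → go left; 10 > 5 → go right. Place as right child of 5.
Insert 30: 30 < 33 → go left; 30 > 22 → go right. Place as right child of 22.

The deepest node is 10 at depth 6.

6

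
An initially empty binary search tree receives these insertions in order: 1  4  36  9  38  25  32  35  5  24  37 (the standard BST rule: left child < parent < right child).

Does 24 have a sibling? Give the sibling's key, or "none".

32

Resulting structure (node: left, right):
  1: L=–, R=4
  4: L=–, R=36
  36: L=9, R=38
  9: L=5, R=25
  38: L=37, R=–
  25: L=24, R=32
  32: L=–, R=35
  35: L=–, R=–
  5: L=–, R=–
  24: L=–, R=–
  37: L=–, R=–

24's parent is 25; the other child of 25 is 32.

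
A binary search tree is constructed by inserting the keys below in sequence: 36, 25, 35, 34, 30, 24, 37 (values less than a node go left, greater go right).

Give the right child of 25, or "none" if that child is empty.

35

36: root
25: left child of 36 (depth 1)
35: right child of 25 (depth 2)
34: left child of 35 (depth 3)
30: left child of 34 (depth 4)
24: left child of 25 (depth 2)
37: right child of 36 (depth 1)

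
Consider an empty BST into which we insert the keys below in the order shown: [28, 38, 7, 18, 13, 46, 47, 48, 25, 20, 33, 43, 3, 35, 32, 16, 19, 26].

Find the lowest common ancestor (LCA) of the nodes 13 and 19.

18

28: root
38: right child of 28 (depth 1)
7: left child of 28 (depth 1)
18: right child of 7 (depth 2)
13: left child of 18 (depth 3)
46: right child of 38 (depth 2)
47: right child of 46 (depth 3)
48: right child of 47 (depth 4)
25: right child of 18 (depth 3)
20: left child of 25 (depth 4)
33: left child of 38 (depth 2)
43: left child of 46 (depth 3)
3: left child of 7 (depth 2)
35: right child of 33 (depth 3)
32: left child of 33 (depth 3)
16: right child of 13 (depth 4)
19: left child of 20 (depth 5)
26: right child of 25 (depth 4)

Path to 13: 28 → 7 → 18 → 13
Path to 19: 28 → 7 → 18 → 25 → 20 → 19
The paths share a prefix ending at 18, then split left and right.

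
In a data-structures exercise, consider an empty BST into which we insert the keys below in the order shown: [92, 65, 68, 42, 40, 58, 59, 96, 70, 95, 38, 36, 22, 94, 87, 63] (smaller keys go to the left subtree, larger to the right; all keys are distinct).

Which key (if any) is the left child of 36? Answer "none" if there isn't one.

Insert 92: tree is empty, so 92 becomes the root.
Insert 65: 65 < 92 → go left. Place as left child of 92.
Insert 68: 68 < 92 → go left; 68 > 65 → go right. Place as right child of 65.
Insert 42: 42 < 92 → go left; 42 < 65 → go left. Place as left child of 65.
Insert 40: 40 < 92 → go left; 40 < 65 → go left; 40 < 42 → go left. Place as left child of 42.
Insert 58: 58 < 92 → go left; 58 < 65 → go left; 58 > 42 → go right. Place as right child of 42.
Insert 59: 59 < 92 → go left; 59 < 65 → go left; 59 > 42 → go right; 59 > 58 → go right. Place as right child of 58.
Insert 96: 96 > 92 → go right. Place as right child of 92.
Insert 70: 70 < 92 → go left; 70 > 65 → go right; 70 > 68 → go right. Place as right child of 68.
Insert 95: 95 > 92 → go right; 95 < 96 → go left. Place as left child of 96.
Insert 38: 38 < 92 → go left; 38 < 65 → go left; 38 < 42 → go left; 38 < 40 → go left. Place as left child of 40.
Insert 36: 36 < 92 → go left; 36 < 65 → go left; 36 < 42 → go left; 36 < 40 → go left; 36 < 38 → go left. Place as left child of 38.
Insert 22: 22 < 92 → go left; 22 < 65 → go left; 22 < 42 → go left; 22 < 40 → go left; 22 < 38 → go left; 22 < 36 → go left. Place as left child of 36.
Insert 94: 94 > 92 → go right; 94 < 96 → go left; 94 < 95 → go left. Place as left child of 95.
Insert 87: 87 < 92 → go left; 87 > 65 → go right; 87 > 68 → go right; 87 > 70 → go right. Place as right child of 70.
Insert 63: 63 < 92 → go left; 63 < 65 → go left; 63 > 42 → go right; 63 > 58 → go right; 63 > 59 → go right. Place as right child of 59.

22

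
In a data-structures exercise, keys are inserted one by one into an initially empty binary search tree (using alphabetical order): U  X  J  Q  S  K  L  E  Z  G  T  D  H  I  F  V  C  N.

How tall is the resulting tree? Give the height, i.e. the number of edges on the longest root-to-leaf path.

5

Insert U: tree is empty, so U becomes the root.
Insert X: X > U → go right. Place as right child of U.
Insert J: J < U → go left. Place as left child of U.
Insert Q: Q < U → go left; Q > J → go right. Place as right child of J.
Insert S: S < U → go left; S > J → go right; S > Q → go right. Place as right child of Q.
Insert K: K < U → go left; K > J → go right; K < Q → go left. Place as left child of Q.
Insert L: L < U → go left; L > J → go right; L < Q → go left; L > K → go right. Place as right child of K.
Insert E: E < U → go left; E < J → go left. Place as left child of J.
Insert Z: Z > U → go right; Z > X → go right. Place as right child of X.
Insert G: G < U → go left; G < J → go left; G > E → go right. Place as right child of E.
Insert T: T < U → go left; T > J → go right; T > Q → go right; T > S → go right. Place as right child of S.
Insert D: D < U → go left; D < J → go left; D < E → go left. Place as left child of E.
Insert H: H < U → go left; H < J → go left; H > E → go right; H > G → go right. Place as right child of G.
Insert I: I < U → go left; I < J → go left; I > E → go right; I > G → go right; I > H → go right. Place as right child of H.
Insert F: F < U → go left; F < J → go left; F > E → go right; F < G → go left. Place as left child of G.
Insert V: V > U → go right; V < X → go left. Place as left child of X.
Insert C: C < U → go left; C < J → go left; C < E → go left; C < D → go left. Place as left child of D.
Insert N: N < U → go left; N > J → go right; N < Q → go left; N > K → go right; N > L → go right. Place as right child of L.

The deepest node is I at depth 5.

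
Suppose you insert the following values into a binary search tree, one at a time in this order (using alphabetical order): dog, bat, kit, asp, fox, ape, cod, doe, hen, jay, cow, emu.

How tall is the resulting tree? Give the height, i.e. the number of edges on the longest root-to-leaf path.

4

Insert dog: tree is empty, so dog becomes the root.
Insert bat: bat < dog → go left. Place as left child of dog.
Insert kit: kit > dog → go right. Place as right child of dog.
Insert asp: asp < dog → go left; asp < bat → go left. Place as left child of bat.
Insert fox: fox > dog → go right; fox < kit → go left. Place as left child of kit.
Insert ape: ape < dog → go left; ape < bat → go left; ape < asp → go left. Place as left child of asp.
Insert cod: cod < dog → go left; cod > bat → go right. Place as right child of bat.
Insert doe: doe < dog → go left; doe > bat → go right; doe > cod → go right. Place as right child of cod.
Insert hen: hen > dog → go right; hen < kit → go left; hen > fox → go right. Place as right child of fox.
Insert jay: jay > dog → go right; jay < kit → go left; jay > fox → go right; jay > hen → go right. Place as right child of hen.
Insert cow: cow < dog → go left; cow > bat → go right; cow > cod → go right; cow < doe → go left. Place as left child of doe.
Insert emu: emu > dog → go right; emu < kit → go left; emu < fox → go left. Place as left child of fox.

The deepest node is jay at depth 4.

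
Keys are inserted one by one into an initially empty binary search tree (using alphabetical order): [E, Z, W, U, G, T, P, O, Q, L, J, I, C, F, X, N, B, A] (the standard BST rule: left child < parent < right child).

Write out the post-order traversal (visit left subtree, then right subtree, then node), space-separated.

E: root
Z: right child of E (depth 1)
W: left child of Z (depth 2)
U: left child of W (depth 3)
G: left child of U (depth 4)
T: right child of G (depth 5)
P: left child of T (depth 6)
O: left child of P (depth 7)
Q: right child of P (depth 7)
L: left child of O (depth 8)
J: left child of L (depth 9)
I: left child of J (depth 10)
C: left child of E (depth 1)
F: left child of G (depth 5)
X: right child of W (depth 3)
N: right child of L (depth 9)
B: left child of C (depth 2)
A: left child of B (depth 3)

A B C F I J N L O Q P T G U X W Z E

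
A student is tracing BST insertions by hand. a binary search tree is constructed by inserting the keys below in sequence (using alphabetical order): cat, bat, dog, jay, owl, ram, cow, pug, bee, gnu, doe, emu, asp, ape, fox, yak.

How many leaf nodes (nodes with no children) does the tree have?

cat: root
bat: left child of cat (depth 1)
dog: right child of cat (depth 1)
jay: right child of dog (depth 2)
owl: right child of jay (depth 3)
ram: right child of owl (depth 4)
cow: left child of dog (depth 2)
pug: left child of ram (depth 5)
bee: right child of bat (depth 2)
gnu: left child of jay (depth 3)
doe: right child of cow (depth 3)
emu: left child of gnu (depth 4)
asp: left child of bat (depth 2)
ape: left child of asp (depth 3)
fox: right child of emu (depth 5)
yak: right child of ram (depth 5)

Leaves: ape, bee, doe, fox, pug, yak — 6 in total.

6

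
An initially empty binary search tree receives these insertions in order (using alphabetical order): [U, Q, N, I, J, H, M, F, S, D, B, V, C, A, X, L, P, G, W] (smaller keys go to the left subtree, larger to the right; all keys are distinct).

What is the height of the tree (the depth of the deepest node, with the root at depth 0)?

U: root
Q: left child of U (depth 1)
N: left child of Q (depth 2)
I: left child of N (depth 3)
J: right child of I (depth 4)
H: left child of I (depth 4)
M: right child of J (depth 5)
F: left child of H (depth 5)
S: right child of Q (depth 2)
D: left child of F (depth 6)
B: left child of D (depth 7)
V: right child of U (depth 1)
C: right child of B (depth 8)
A: left child of B (depth 8)
X: right child of V (depth 2)
L: left child of M (depth 6)
P: right child of N (depth 3)
G: right child of F (depth 6)
W: left child of X (depth 3)

The deepest node is C at depth 8.

8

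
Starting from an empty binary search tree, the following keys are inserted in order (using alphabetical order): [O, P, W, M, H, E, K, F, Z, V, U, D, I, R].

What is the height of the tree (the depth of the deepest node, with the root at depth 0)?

5

Resulting structure (node: left, right):
  O: L=M, R=P
  P: L=–, R=W
  W: L=V, R=Z
  M: L=H, R=–
  H: L=E, R=K
  E: L=D, R=F
  K: L=I, R=–
  F: L=–, R=–
  Z: L=–, R=–
  V: L=U, R=–
  U: L=R, R=–
  D: L=–, R=–
  I: L=–, R=–
  R: L=–, R=–

The deepest node is R at depth 5.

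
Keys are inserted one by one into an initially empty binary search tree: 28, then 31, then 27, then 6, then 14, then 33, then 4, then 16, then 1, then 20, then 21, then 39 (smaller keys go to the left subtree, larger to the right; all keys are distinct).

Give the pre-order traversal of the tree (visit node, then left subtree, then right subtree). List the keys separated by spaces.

28 27 6 4 1 14 16 20 21 31 33 39

Resulting structure (node: left, right):
  28: L=27, R=31
  31: L=–, R=33
  27: L=6, R=–
  6: L=4, R=14
  14: L=–, R=16
  33: L=–, R=39
  4: L=1, R=–
  16: L=–, R=20
  1: L=–, R=–
  20: L=–, R=21
  21: L=–, R=–
  39: L=–, R=–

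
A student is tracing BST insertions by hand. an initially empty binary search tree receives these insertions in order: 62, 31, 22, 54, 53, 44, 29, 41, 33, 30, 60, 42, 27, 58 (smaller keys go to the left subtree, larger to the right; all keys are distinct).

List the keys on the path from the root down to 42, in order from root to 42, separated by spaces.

62: root
31: left child of 62 (depth 1)
22: left child of 31 (depth 2)
54: right child of 31 (depth 2)
53: left child of 54 (depth 3)
44: left child of 53 (depth 4)
29: right child of 22 (depth 3)
41: left child of 44 (depth 5)
33: left child of 41 (depth 6)
30: right child of 29 (depth 4)
60: right child of 54 (depth 3)
42: right child of 41 (depth 6)
27: left child of 29 (depth 4)
58: left child of 60 (depth 4)

62 31 54 53 44 41 42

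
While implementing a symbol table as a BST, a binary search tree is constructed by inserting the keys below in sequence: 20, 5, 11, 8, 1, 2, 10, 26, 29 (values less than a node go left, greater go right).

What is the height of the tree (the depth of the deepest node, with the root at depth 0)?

4

Insert 20: tree is empty, so 20 becomes the root.
Insert 5: 5 < 20 → go left. Place as left child of 20.
Insert 11: 11 < 20 → go left; 11 > 5 → go right. Place as right child of 5.
Insert 8: 8 < 20 → go left; 8 > 5 → go right; 8 < 11 → go left. Place as left child of 11.
Insert 1: 1 < 20 → go left; 1 < 5 → go left. Place as left child of 5.
Insert 2: 2 < 20 → go left; 2 < 5 → go left; 2 > 1 → go right. Place as right child of 1.
Insert 10: 10 < 20 → go left; 10 > 5 → go right; 10 < 11 → go left; 10 > 8 → go right. Place as right child of 8.
Insert 26: 26 > 20 → go right. Place as right child of 20.
Insert 29: 29 > 20 → go right; 29 > 26 → go right. Place as right child of 26.

The deepest node is 10 at depth 4.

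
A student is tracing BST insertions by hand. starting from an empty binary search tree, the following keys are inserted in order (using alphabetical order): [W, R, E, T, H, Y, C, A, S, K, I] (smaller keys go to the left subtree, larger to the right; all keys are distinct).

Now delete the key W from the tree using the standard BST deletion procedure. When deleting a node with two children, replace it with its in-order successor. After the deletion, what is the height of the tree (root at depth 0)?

Insert W: tree is empty, so W becomes the root.
Insert R: R < W → go left. Place as left child of W.
Insert E: E < W → go left; E < R → go left. Place as left child of R.
Insert T: T < W → go left; T > R → go right. Place as right child of R.
Insert H: H < W → go left; H < R → go left; H > E → go right. Place as right child of E.
Insert Y: Y > W → go right. Place as right child of W.
Insert C: C < W → go left; C < R → go left; C < E → go left. Place as left child of E.
Insert A: A < W → go left; A < R → go left; A < E → go left; A < C → go left. Place as left child of C.
Insert S: S < W → go left; S > R → go right; S < T → go left. Place as left child of T.
Insert K: K < W → go left; K < R → go left; K > E → go right; K > H → go right. Place as right child of H.
Insert I: I < W → go left; I < R → go left; I > E → go right; I > H → go right; I < K → go left. Place as left child of K.

Delete W (two children — replace with in-order successor).
After deletion, deepest node is I at depth 5.

5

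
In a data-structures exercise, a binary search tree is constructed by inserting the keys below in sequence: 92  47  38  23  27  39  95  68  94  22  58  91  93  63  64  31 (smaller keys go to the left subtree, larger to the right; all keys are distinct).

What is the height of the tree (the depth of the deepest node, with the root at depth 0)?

Insert 92: tree is empty, so 92 becomes the root.
Insert 47: 47 < 92 → go left. Place as left child of 92.
Insert 38: 38 < 92 → go left; 38 < 47 → go left. Place as left child of 47.
Insert 23: 23 < 92 → go left; 23 < 47 → go left; 23 < 38 → go left. Place as left child of 38.
Insert 27: 27 < 92 → go left; 27 < 47 → go left; 27 < 38 → go left; 27 > 23 → go right. Place as right child of 23.
Insert 39: 39 < 92 → go left; 39 < 47 → go left; 39 > 38 → go right. Place as right child of 38.
Insert 95: 95 > 92 → go right. Place as right child of 92.
Insert 68: 68 < 92 → go left; 68 > 47 → go right. Place as right child of 47.
Insert 94: 94 > 92 → go right; 94 < 95 → go left. Place as left child of 95.
Insert 22: 22 < 92 → go left; 22 < 47 → go left; 22 < 38 → go left; 22 < 23 → go left. Place as left child of 23.
Insert 58: 58 < 92 → go left; 58 > 47 → go right; 58 < 68 → go left. Place as left child of 68.
Insert 91: 91 < 92 → go left; 91 > 47 → go right; 91 > 68 → go right. Place as right child of 68.
Insert 93: 93 > 92 → go right; 93 < 95 → go left; 93 < 94 → go left. Place as left child of 94.
Insert 63: 63 < 92 → go left; 63 > 47 → go right; 63 < 68 → go left; 63 > 58 → go right. Place as right child of 58.
Insert 64: 64 < 92 → go left; 64 > 47 → go right; 64 < 68 → go left; 64 > 58 → go right; 64 > 63 → go right. Place as right child of 63.
Insert 31: 31 < 92 → go left; 31 < 47 → go left; 31 < 38 → go left; 31 > 23 → go right; 31 > 27 → go right. Place as right child of 27.

The deepest node is 64 at depth 5.

5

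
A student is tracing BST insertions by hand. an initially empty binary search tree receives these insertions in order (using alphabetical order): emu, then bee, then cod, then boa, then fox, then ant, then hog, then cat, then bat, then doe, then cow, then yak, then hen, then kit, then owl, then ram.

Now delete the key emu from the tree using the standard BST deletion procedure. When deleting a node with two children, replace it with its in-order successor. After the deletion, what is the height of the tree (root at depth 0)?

Insert emu: tree is empty, so emu becomes the root.
Insert bee: bee < emu → go left. Place as left child of emu.
Insert cod: cod < emu → go left; cod > bee → go right. Place as right child of bee.
Insert boa: boa < emu → go left; boa > bee → go right; boa < cod → go left. Place as left child of cod.
Insert fox: fox > emu → go right. Place as right child of emu.
Insert ant: ant < emu → go left; ant < bee → go left. Place as left child of bee.
Insert hog: hog > emu → go right; hog > fox → go right. Place as right child of fox.
Insert cat: cat < emu → go left; cat > bee → go right; cat < cod → go left; cat > boa → go right. Place as right child of boa.
Insert bat: bat < emu → go left; bat < bee → go left; bat > ant → go right. Place as right child of ant.
Insert doe: doe < emu → go left; doe > bee → go right; doe > cod → go right. Place as right child of cod.
Insert cow: cow < emu → go left; cow > bee → go right; cow > cod → go right; cow < doe → go left. Place as left child of doe.
Insert yak: yak > emu → go right; yak > fox → go right; yak > hog → go right. Place as right child of hog.
Insert hen: hen > emu → go right; hen > fox → go right; hen < hog → go left. Place as left child of hog.
Insert kit: kit > emu → go right; kit > fox → go right; kit > hog → go right; kit < yak → go left. Place as left child of yak.
Insert owl: owl > emu → go right; owl > fox → go right; owl > hog → go right; owl < yak → go left; owl > kit → go right. Place as right child of kit.
Insert ram: ram > emu → go right; ram > fox → go right; ram > hog → go right; ram < yak → go left; ram > kit → go right; ram > owl → go right. Place as right child of owl.

Delete emu (two children — replace with in-order successor).
After deletion, deepest node is ram at depth 5.

5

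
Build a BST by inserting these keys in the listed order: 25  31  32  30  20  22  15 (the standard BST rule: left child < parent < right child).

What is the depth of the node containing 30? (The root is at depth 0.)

2

25: root
31: right child of 25 (depth 1)
32: right child of 31 (depth 2)
30: left child of 31 (depth 2)
20: left child of 25 (depth 1)
22: right child of 20 (depth 2)
15: left child of 20 (depth 2)

Path to 30: 25 → 31 → 30, which is 2 edges.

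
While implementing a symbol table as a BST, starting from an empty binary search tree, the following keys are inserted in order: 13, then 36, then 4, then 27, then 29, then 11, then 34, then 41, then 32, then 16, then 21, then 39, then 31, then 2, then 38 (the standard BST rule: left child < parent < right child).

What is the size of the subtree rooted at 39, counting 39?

2

13: root
36: right child of 13 (depth 1)
4: left child of 13 (depth 1)
27: left child of 36 (depth 2)
29: right child of 27 (depth 3)
11: right child of 4 (depth 2)
34: right child of 29 (depth 4)
41: right child of 36 (depth 2)
32: left child of 34 (depth 5)
16: left child of 27 (depth 3)
21: right child of 16 (depth 4)
39: left child of 41 (depth 3)
31: left child of 32 (depth 6)
2: left child of 4 (depth 2)
38: left child of 39 (depth 4)

Subtree rooted at 39 contains: 39, 38 — 2 nodes.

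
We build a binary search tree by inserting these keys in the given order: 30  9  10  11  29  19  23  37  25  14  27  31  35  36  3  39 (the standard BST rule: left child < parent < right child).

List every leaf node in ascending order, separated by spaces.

3 14 27 36 39

Insert 30: tree is empty, so 30 becomes the root.
Insert 9: 9 < 30 → go left. Place as left child of 30.
Insert 10: 10 < 30 → go left; 10 > 9 → go right. Place as right child of 9.
Insert 11: 11 < 30 → go left; 11 > 9 → go right; 11 > 10 → go right. Place as right child of 10.
Insert 29: 29 < 30 → go left; 29 > 9 → go right; 29 > 10 → go right; 29 > 11 → go right. Place as right child of 11.
Insert 19: 19 < 30 → go left; 19 > 9 → go right; 19 > 10 → go right; 19 > 11 → go right; 19 < 29 → go left. Place as left child of 29.
Insert 23: 23 < 30 → go left; 23 > 9 → go right; 23 > 10 → go right; 23 > 11 → go right; 23 < 29 → go left; 23 > 19 → go right. Place as right child of 19.
Insert 37: 37 > 30 → go right. Place as right child of 30.
Insert 25: 25 < 30 → go left; 25 > 9 → go right; 25 > 10 → go right; 25 > 11 → go right; 25 < 29 → go left; 25 > 19 → go right; 25 > 23 → go right. Place as right child of 23.
Insert 14: 14 < 30 → go left; 14 > 9 → go right; 14 > 10 → go right; 14 > 11 → go right; 14 < 29 → go left; 14 < 19 → go left. Place as left child of 19.
Insert 27: 27 < 30 → go left; 27 > 9 → go right; 27 > 10 → go right; 27 > 11 → go right; 27 < 29 → go left; 27 > 19 → go right; 27 > 23 → go right; 27 > 25 → go right. Place as right child of 25.
Insert 31: 31 > 30 → go right; 31 < 37 → go left. Place as left child of 37.
Insert 35: 35 > 30 → go right; 35 < 37 → go left; 35 > 31 → go right. Place as right child of 31.
Insert 36: 36 > 30 → go right; 36 < 37 → go left; 36 > 31 → go right; 36 > 35 → go right. Place as right child of 35.
Insert 3: 3 < 30 → go left; 3 < 9 → go left. Place as left child of 9.
Insert 39: 39 > 30 → go right; 39 > 37 → go right. Place as right child of 37.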